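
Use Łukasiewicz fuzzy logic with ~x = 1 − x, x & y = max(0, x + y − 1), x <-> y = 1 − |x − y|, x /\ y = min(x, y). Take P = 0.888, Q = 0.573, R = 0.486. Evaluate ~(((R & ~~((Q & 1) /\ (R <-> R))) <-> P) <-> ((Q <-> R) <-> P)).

Q & 1 = max(0, 0.573 + 1.000 − 1) = max(0, 0.573) = 0.573
R <-> R = 1 − |0.486 − 0.486| = 1 − 0.000 = 1.000
(Q & 1) /\ (R <-> R) = min(0.573, 1.000) = 0.573
~((Q & 1) /\ (R <-> R)) = 1 − 0.573 = 0.427
~~((Q & 1) /\ (R <-> R)) = 1 − 0.427 = 0.573
R & ~~((Q & 1) /\ (R <-> R)) = max(0, 0.486 + 0.573 − 1) = max(0, 0.059) = 0.059
(R & ~~((Q & 1) /\ (R <-> R))) <-> P = 1 − |0.059 − 0.888| = 1 − 0.829 = 0.171
Q <-> R = 1 − |0.573 − 0.486| = 1 − 0.087 = 0.913
(Q <-> R) <-> P = 1 − |0.913 − 0.888| = 1 − 0.025 = 0.975
((R & ~~((Q & 1) /\ (R <-> R))) <-> P) <-> ((Q <-> R) <-> P) = 1 − |0.171 − 0.975| = 1 − 0.804 = 0.196
~(((R & ~~((Q & 1) /\ (R <-> R))) <-> P) <-> ((Q <-> R) <-> P)) = 1 − 0.196 = 0.804

0.804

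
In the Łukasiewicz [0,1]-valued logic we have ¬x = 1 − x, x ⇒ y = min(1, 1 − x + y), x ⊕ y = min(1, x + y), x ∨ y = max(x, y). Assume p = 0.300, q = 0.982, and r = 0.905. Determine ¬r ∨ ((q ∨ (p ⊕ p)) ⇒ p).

¬r = 1 − 0.905 = 0.095
p ⊕ p = min(1, 0.300 + 0.300) = min(1, 0.600) = 0.600
q ∨ (p ⊕ p) = max(0.982, 0.600) = 0.982
(q ∨ (p ⊕ p)) ⇒ p = min(1, 1 − 0.982 + 0.300) = min(1, 0.318) = 0.318
¬r ∨ ((q ∨ (p ⊕ p)) ⇒ p) = max(0.095, 0.318) = 0.318

0.318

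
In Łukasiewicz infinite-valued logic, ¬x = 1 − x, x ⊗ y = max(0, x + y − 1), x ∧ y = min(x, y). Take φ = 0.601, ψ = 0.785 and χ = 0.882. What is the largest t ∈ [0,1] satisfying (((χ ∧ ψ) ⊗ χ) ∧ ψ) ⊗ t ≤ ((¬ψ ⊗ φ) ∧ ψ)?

χ ∧ ψ = min(0.882, 0.785) = 0.785
(χ ∧ ψ) ⊗ χ = max(0, 0.785 + 0.882 − 1) = max(0, 0.667) = 0.667
((χ ∧ ψ) ⊗ χ) ∧ ψ = min(0.667, 0.785) = 0.667
So the left factor is ((χ ∧ ψ) ⊗ χ) ∧ ψ = 0.667.
¬ψ = 1 − 0.785 = 0.215
¬ψ ⊗ φ = max(0, 0.215 + 0.601 − 1) = max(0, -0.184) = 0.000
(¬ψ ⊗ φ) ∧ ψ = min(0.000, 0.785) = 0.000
So the right-hand bound is (¬ψ ⊗ φ) ∧ ψ = 0.000.
The residuum of the Łukasiewicz t-norm gives the supremum: min(1, 1 − 0.667 + 0.000).
1 − 0.667 + 0.000 = 0.333, so t = min(1, 0.333) = 0.333.
Check: 0.667 ⊗ 0.333 = max(0, 0.000) = 0.000 ≤ 0.000.

0.333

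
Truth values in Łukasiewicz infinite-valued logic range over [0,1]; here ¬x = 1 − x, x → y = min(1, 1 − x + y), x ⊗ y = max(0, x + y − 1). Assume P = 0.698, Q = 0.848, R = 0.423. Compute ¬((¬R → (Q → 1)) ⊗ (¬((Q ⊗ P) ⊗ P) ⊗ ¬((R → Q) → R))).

0.667

¬R = 1 − 0.423 = 0.577
Q → 1 = min(1, 1 − 0.848 + 1.000) = min(1, 1.152) = 1.000
¬R → (Q → 1) = min(1, 1 − 0.577 + 1.000) = min(1, 1.423) = 1.000
Q ⊗ P = max(0, 0.848 + 0.698 − 1) = max(0, 0.546) = 0.546
(Q ⊗ P) ⊗ P = max(0, 0.546 + 0.698 − 1) = max(0, 0.244) = 0.244
¬((Q ⊗ P) ⊗ P) = 1 − 0.244 = 0.756
R → Q = min(1, 1 − 0.423 + 0.848) = min(1, 1.425) = 1.000
(R → Q) → R = min(1, 1 − 1.000 + 0.423) = min(1, 0.423) = 0.423
¬((R → Q) → R) = 1 − 0.423 = 0.577
¬((Q ⊗ P) ⊗ P) ⊗ ¬((R → Q) → R) = max(0, 0.756 + 0.577 − 1) = max(0, 0.333) = 0.333
(¬R → (Q → 1)) ⊗ (¬((Q ⊗ P) ⊗ P) ⊗ ¬((R → Q) → R)) = max(0, 1.000 + 0.333 − 1) = max(0, 0.333) = 0.333
¬((¬R → (Q → 1)) ⊗ (¬((Q ⊗ P) ⊗ P) ⊗ ¬((R → Q) → R))) = 1 − 0.333 = 0.667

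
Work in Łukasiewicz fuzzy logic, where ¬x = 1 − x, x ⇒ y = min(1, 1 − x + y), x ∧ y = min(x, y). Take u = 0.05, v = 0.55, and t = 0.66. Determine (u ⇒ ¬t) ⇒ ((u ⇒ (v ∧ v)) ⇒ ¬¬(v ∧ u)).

0.05

¬t = 1 − 0.66 = 0.34
u ⇒ ¬t = min(1, 1 − 0.05 + 0.34) = min(1, 1.29) = 1.00
v ∧ v = min(0.55, 0.55) = 0.55
u ⇒ (v ∧ v) = min(1, 1 − 0.05 + 0.55) = min(1, 1.50) = 1.00
v ∧ u = min(0.55, 0.05) = 0.05
¬(v ∧ u) = 1 − 0.05 = 0.95
¬¬(v ∧ u) = 1 − 0.95 = 0.05
(u ⇒ (v ∧ v)) ⇒ ¬¬(v ∧ u) = min(1, 1 − 1.00 + 0.05) = min(1, 0.05) = 0.05
(u ⇒ ¬t) ⇒ ((u ⇒ (v ∧ v)) ⇒ ¬¬(v ∧ u)) = min(1, 1 − 1.00 + 0.05) = min(1, 0.05) = 0.05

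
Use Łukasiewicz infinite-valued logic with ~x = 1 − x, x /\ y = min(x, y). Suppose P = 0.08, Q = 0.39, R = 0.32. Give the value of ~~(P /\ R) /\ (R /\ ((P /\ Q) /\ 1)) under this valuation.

0.08

P /\ R = min(0.08, 0.32) = 0.08
~(P /\ R) = 1 − 0.08 = 0.92
~~(P /\ R) = 1 − 0.92 = 0.08
P /\ Q = min(0.08, 0.39) = 0.08
(P /\ Q) /\ 1 = min(0.08, 1.00) = 0.08
R /\ ((P /\ Q) /\ 1) = min(0.32, 0.08) = 0.08
~~(P /\ R) /\ (R /\ ((P /\ Q) /\ 1)) = min(0.08, 0.08) = 0.08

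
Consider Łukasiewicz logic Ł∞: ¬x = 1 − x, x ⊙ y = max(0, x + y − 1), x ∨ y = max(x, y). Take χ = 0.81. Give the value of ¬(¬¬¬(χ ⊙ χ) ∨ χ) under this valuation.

χ ⊙ χ = max(0, 0.81 + 0.81 − 1) = max(0, 0.62) = 0.62
¬(χ ⊙ χ) = 1 − 0.62 = 0.38
¬¬(χ ⊙ χ) = 1 − 0.38 = 0.62
¬¬¬(χ ⊙ χ) = 1 − 0.62 = 0.38
¬¬¬(χ ⊙ χ) ∨ χ = max(0.38, 0.81) = 0.81
¬(¬¬¬(χ ⊙ χ) ∨ χ) = 1 − 0.81 = 0.19

0.19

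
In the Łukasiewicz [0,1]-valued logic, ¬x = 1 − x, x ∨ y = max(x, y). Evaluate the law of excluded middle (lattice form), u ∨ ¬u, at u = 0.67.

¬u = 1 − 0.67 = 0.33
u ∨ ¬u = max(0.67, 0.33) = 0.67
(The value 0.67 < 1 shows this instance is not satisfied; not a Ł∞-tautology — its value is max(a, 1−a).)

0.67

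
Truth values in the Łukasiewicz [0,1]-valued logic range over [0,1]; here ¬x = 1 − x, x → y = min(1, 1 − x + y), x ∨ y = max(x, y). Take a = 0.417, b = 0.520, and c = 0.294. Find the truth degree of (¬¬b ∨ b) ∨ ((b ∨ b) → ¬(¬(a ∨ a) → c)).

¬b = 1 − 0.520 = 0.480
¬¬b = 1 − 0.480 = 0.520
¬¬b ∨ b = max(0.520, 0.520) = 0.520
b ∨ b = max(0.520, 0.520) = 0.520
a ∨ a = max(0.417, 0.417) = 0.417
¬(a ∨ a) = 1 − 0.417 = 0.583
¬(a ∨ a) → c = min(1, 1 − 0.583 + 0.294) = min(1, 0.711) = 0.711
¬(¬(a ∨ a) → c) = 1 − 0.711 = 0.289
(b ∨ b) → ¬(¬(a ∨ a) → c) = min(1, 1 − 0.520 + 0.289) = min(1, 0.769) = 0.769
(¬¬b ∨ b) ∨ ((b ∨ b) → ¬(¬(a ∨ a) → c)) = max(0.520, 0.769) = 0.769

0.769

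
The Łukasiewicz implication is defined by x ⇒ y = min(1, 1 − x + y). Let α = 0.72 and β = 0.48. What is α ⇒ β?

α ⇒ β = min(1, 1 − 0.72 + 0.48) = min(1, 0.76) = 0.76
For comparison, the Gödel implication (1 if x ≤ y else y) would give 0.48.

0.76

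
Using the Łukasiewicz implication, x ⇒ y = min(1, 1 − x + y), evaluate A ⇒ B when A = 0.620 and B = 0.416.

0.796

A ⇒ B = min(1, 1 − 0.620 + 0.416) = min(1, 0.796) = 0.796
For comparison, the Gödel implication (1 if x ≤ y else y) would give 0.416.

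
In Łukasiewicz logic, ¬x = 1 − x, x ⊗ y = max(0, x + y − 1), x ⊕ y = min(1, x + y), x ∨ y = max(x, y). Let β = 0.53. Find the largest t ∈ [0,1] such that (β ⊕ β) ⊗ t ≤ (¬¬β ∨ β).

0.53

β ⊕ β = min(1, 0.53 + 0.53) = min(1, 1.06) = 1.00
So the left factor is β ⊕ β = 1.00.
¬β = 1 − 0.53 = 0.47
¬¬β = 1 − 0.47 = 0.53
¬¬β ∨ β = max(0.53, 0.53) = 0.53
So the right-hand bound is ¬¬β ∨ β = 0.53.
The residuum of the Łukasiewicz t-norm gives the supremum: min(1, 1 − 1.00 + 0.53).
1 − 1.00 + 0.53 = 0.53, so t = min(1, 0.53) = 0.53.
Check: 1.00 ⊗ 0.53 = max(0, 0.53) = 0.53 ≤ 0.53.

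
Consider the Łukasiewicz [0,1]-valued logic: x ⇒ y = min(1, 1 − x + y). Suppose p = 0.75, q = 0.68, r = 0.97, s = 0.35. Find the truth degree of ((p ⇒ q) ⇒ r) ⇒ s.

p ⇒ q = min(1, 1 − 0.75 + 0.68) = min(1, 0.93) = 0.93
(p ⇒ q) ⇒ r = min(1, 1 − 0.93 + 0.97) = min(1, 1.04) = 1.00
((p ⇒ q) ⇒ r) ⇒ s = min(1, 1 − 1.00 + 0.35) = min(1, 0.35) = 0.35

0.35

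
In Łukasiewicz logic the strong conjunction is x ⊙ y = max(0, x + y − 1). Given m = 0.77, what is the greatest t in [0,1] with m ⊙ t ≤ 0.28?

The residuum of the Łukasiewicz t-norm gives the supremum: min(1, 1 − 0.77 + 0.28).
1 − 0.77 + 0.28 = 0.51, so t = min(1, 0.51) = 0.51.
Check: 0.77 ⊙ 0.51 = max(0, 0.28) = 0.28 ≤ 0.28.

0.51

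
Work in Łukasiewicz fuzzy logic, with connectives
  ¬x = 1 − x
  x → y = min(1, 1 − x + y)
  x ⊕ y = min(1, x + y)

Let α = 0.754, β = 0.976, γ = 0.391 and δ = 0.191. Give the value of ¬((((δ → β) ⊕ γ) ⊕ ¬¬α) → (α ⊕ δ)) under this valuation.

δ → β = min(1, 1 − 0.191 + 0.976) = min(1, 1.785) = 1.000
(δ → β) ⊕ γ = min(1, 1.000 + 0.391) = min(1, 1.391) = 1.000
¬α = 1 − 0.754 = 0.246
¬¬α = 1 − 0.246 = 0.754
((δ → β) ⊕ γ) ⊕ ¬¬α = min(1, 1.000 + 0.754) = min(1, 1.754) = 1.000
α ⊕ δ = min(1, 0.754 + 0.191) = min(1, 0.945) = 0.945
(((δ → β) ⊕ γ) ⊕ ¬¬α) → (α ⊕ δ) = min(1, 1 − 1.000 + 0.945) = min(1, 0.945) = 0.945
¬((((δ → β) ⊕ γ) ⊕ ¬¬α) → (α ⊕ δ)) = 1 − 0.945 = 0.055

0.055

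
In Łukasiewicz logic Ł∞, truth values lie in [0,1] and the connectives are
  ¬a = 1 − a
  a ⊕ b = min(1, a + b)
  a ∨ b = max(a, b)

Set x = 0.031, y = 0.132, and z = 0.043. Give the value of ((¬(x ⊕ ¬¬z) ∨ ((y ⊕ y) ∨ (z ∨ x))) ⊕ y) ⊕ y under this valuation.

¬z = 1 − 0.043 = 0.957
¬¬z = 1 − 0.957 = 0.043
x ⊕ ¬¬z = min(1, 0.031 + 0.043) = min(1, 0.074) = 0.074
¬(x ⊕ ¬¬z) = 1 − 0.074 = 0.926
y ⊕ y = min(1, 0.132 + 0.132) = min(1, 0.264) = 0.264
z ∨ x = max(0.043, 0.031) = 0.043
(y ⊕ y) ∨ (z ∨ x) = max(0.264, 0.043) = 0.264
¬(x ⊕ ¬¬z) ∨ ((y ⊕ y) ∨ (z ∨ x)) = max(0.926, 0.264) = 0.926
(¬(x ⊕ ¬¬z) ∨ ((y ⊕ y) ∨ (z ∨ x))) ⊕ y = min(1, 0.926 + 0.132) = min(1, 1.058) = 1.000
((¬(x ⊕ ¬¬z) ∨ ((y ⊕ y) ∨ (z ∨ x))) ⊕ y) ⊕ y = min(1, 1.000 + 0.132) = min(1, 1.132) = 1.000

1.000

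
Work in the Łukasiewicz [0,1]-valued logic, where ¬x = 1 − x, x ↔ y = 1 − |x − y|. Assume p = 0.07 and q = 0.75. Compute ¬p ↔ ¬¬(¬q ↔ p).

0.89

¬p = 1 − 0.07 = 0.93
¬q = 1 − 0.75 = 0.25
¬q ↔ p = 1 − |0.25 − 0.07| = 1 − 0.18 = 0.82
¬(¬q ↔ p) = 1 − 0.82 = 0.18
¬¬(¬q ↔ p) = 1 − 0.18 = 0.82
¬p ↔ ¬¬(¬q ↔ p) = 1 − |0.93 − 0.82| = 1 − 0.11 = 0.89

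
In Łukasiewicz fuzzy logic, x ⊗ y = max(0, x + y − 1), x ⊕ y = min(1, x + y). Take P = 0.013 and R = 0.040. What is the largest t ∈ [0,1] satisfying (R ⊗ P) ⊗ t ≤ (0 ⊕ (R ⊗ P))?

R ⊗ P = max(0, 0.040 + 0.013 − 1) = max(0, -0.947) = 0.000
So the left factor is R ⊗ P = 0.000.
0 ⊕ (R ⊗ P) = min(1, 0.000 + 0.000) = min(1, 0.000) = 0.000
So the right-hand bound is 0 ⊕ (R ⊗ P) = 0.000.
The residuum of the Łukasiewicz t-norm gives the supremum: min(1, 1 − 0.000 + 0.000).
1 − 0.000 + 0.000 = 1.000, so t = min(1, 1.000) = 1.000.
Check: 0.000 ⊗ 1.000 = max(0, 0.000) = 0.000 ≤ 0.000.

1.000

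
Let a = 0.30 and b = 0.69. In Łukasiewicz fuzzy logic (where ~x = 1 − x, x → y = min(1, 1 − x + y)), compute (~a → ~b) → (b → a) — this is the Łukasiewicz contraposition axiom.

~a = 1 − 0.30 = 0.70
~b = 1 − 0.69 = 0.31
~a → ~b = min(1, 1 − 0.70 + 0.31) = min(1, 0.61) = 0.61
b → a = min(1, 1 − 0.69 + 0.30) = min(1, 0.61) = 0.61
(~a → ~b) → (b → a) = min(1, 1 − 0.61 + 0.61) = min(1, 1.00) = 1.00
(As expected: an axiom of Ł∞, always 1.)

1.00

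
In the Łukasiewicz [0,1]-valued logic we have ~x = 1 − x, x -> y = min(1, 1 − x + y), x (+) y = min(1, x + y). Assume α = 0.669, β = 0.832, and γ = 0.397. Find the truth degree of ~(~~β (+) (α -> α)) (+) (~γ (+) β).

~β = 1 − 0.832 = 0.168
~~β = 1 − 0.168 = 0.832
α -> α = min(1, 1 − 0.669 + 0.669) = min(1, 1.000) = 1.000
~~β (+) (α -> α) = min(1, 0.832 + 1.000) = min(1, 1.832) = 1.000
~(~~β (+) (α -> α)) = 1 − 1.000 = 0.000
~γ = 1 − 0.397 = 0.603
~γ (+) β = min(1, 0.603 + 0.832) = min(1, 1.435) = 1.000
~(~~β (+) (α -> α)) (+) (~γ (+) β) = min(1, 0.000 + 1.000) = min(1, 1.000) = 1.000

1.000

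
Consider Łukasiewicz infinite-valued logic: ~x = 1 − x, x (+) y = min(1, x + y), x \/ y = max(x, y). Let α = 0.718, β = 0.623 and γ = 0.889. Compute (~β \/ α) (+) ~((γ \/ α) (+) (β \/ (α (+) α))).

~β = 1 − 0.623 = 0.377
~β \/ α = max(0.377, 0.718) = 0.718
γ \/ α = max(0.889, 0.718) = 0.889
α (+) α = min(1, 0.718 + 0.718) = min(1, 1.436) = 1.000
β \/ (α (+) α) = max(0.623, 1.000) = 1.000
(γ \/ α) (+) (β \/ (α (+) α)) = min(1, 0.889 + 1.000) = min(1, 1.889) = 1.000
~((γ \/ α) (+) (β \/ (α (+) α))) = 1 − 1.000 = 0.000
(~β \/ α) (+) ~((γ \/ α) (+) (β \/ (α (+) α))) = min(1, 0.718 + 0.000) = min(1, 0.718) = 0.718

0.718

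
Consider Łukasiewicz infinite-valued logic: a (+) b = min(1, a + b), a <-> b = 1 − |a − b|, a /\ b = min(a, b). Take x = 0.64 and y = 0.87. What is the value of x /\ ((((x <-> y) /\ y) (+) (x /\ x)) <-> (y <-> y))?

x <-> y = 1 − |0.64 − 0.87| = 1 − 0.23 = 0.77
(x <-> y) /\ y = min(0.77, 0.87) = 0.77
x /\ x = min(0.64, 0.64) = 0.64
((x <-> y) /\ y) (+) (x /\ x) = min(1, 0.77 + 0.64) = min(1, 1.41) = 1.00
y <-> y = 1 − |0.87 − 0.87| = 1 − 0.00 = 1.00
(((x <-> y) /\ y) (+) (x /\ x)) <-> (y <-> y) = 1 − |1.00 − 1.00| = 1 − 0.00 = 1.00
x /\ ((((x <-> y) /\ y) (+) (x /\ x)) <-> (y <-> y)) = min(0.64, 1.00) = 0.64

0.64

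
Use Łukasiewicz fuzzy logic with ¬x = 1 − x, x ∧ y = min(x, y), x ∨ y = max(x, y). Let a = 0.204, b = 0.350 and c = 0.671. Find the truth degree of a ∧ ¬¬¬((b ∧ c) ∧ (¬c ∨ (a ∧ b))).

b ∧ c = min(0.350, 0.671) = 0.350
¬c = 1 − 0.671 = 0.329
a ∧ b = min(0.204, 0.350) = 0.204
¬c ∨ (a ∧ b) = max(0.329, 0.204) = 0.329
(b ∧ c) ∧ (¬c ∨ (a ∧ b)) = min(0.350, 0.329) = 0.329
¬((b ∧ c) ∧ (¬c ∨ (a ∧ b))) = 1 − 0.329 = 0.671
¬¬((b ∧ c) ∧ (¬c ∨ (a ∧ b))) = 1 − 0.671 = 0.329
¬¬¬((b ∧ c) ∧ (¬c ∨ (a ∧ b))) = 1 − 0.329 = 0.671
a ∧ ¬¬¬((b ∧ c) ∧ (¬c ∨ (a ∧ b))) = min(0.204, 0.671) = 0.204

0.204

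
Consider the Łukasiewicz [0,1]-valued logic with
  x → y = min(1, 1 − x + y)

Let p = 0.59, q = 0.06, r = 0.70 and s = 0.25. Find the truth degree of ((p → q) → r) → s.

p → q = min(1, 1 − 0.59 + 0.06) = min(1, 0.47) = 0.47
(p → q) → r = min(1, 1 − 0.47 + 0.70) = min(1, 1.23) = 1.00
((p → q) → r) → s = min(1, 1 − 1.00 + 0.25) = min(1, 0.25) = 0.25

0.25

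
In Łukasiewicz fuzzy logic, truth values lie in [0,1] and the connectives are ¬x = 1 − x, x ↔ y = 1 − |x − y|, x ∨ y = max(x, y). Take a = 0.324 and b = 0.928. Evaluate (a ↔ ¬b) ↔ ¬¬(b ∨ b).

0.820

¬b = 1 − 0.928 = 0.072
a ↔ ¬b = 1 − |0.324 − 0.072| = 1 − 0.252 = 0.748
b ∨ b = max(0.928, 0.928) = 0.928
¬(b ∨ b) = 1 − 0.928 = 0.072
¬¬(b ∨ b) = 1 − 0.072 = 0.928
(a ↔ ¬b) ↔ ¬¬(b ∨ b) = 1 − |0.748 − 0.928| = 1 − 0.180 = 0.820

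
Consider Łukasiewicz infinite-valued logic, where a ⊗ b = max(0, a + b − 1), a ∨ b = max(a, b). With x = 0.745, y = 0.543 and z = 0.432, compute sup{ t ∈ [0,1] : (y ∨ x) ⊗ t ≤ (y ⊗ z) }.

0.255

y ∨ x = max(0.543, 0.745) = 0.745
So the left factor is y ∨ x = 0.745.
y ⊗ z = max(0, 0.543 + 0.432 − 1) = max(0, -0.025) = 0.000
So the right-hand bound is y ⊗ z = 0.000.
The residuum of the Łukasiewicz t-norm gives the supremum: min(1, 1 − 0.745 + 0.000).
1 − 0.745 + 0.000 = 0.255, so t = min(1, 0.255) = 0.255.
Check: 0.745 ⊗ 0.255 = max(0, 0.000) = 0.000 ≤ 0.000.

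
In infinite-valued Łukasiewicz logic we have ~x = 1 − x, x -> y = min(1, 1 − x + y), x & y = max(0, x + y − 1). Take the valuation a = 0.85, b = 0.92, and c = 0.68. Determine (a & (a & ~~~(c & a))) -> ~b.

c & a = max(0, 0.68 + 0.85 − 1) = max(0, 0.53) = 0.53
~(c & a) = 1 − 0.53 = 0.47
~~(c & a) = 1 − 0.47 = 0.53
~~~(c & a) = 1 − 0.53 = 0.47
a & ~~~(c & a) = max(0, 0.85 + 0.47 − 1) = max(0, 0.32) = 0.32
a & (a & ~~~(c & a)) = max(0, 0.85 + 0.32 − 1) = max(0, 0.17) = 0.17
~b = 1 − 0.92 = 0.08
(a & (a & ~~~(c & a))) -> ~b = min(1, 1 − 0.17 + 0.08) = min(1, 0.91) = 0.91

0.91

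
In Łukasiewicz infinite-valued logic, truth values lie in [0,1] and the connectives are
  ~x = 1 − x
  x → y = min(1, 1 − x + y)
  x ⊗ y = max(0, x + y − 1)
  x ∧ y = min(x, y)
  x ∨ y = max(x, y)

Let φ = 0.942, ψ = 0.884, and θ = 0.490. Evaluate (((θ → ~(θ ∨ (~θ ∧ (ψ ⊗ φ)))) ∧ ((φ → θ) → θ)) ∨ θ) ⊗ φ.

~θ = 1 − 0.490 = 0.510
ψ ⊗ φ = max(0, 0.884 + 0.942 − 1) = max(0, 0.826) = 0.826
~θ ∧ (ψ ⊗ φ) = min(0.510, 0.826) = 0.510
θ ∨ (~θ ∧ (ψ ⊗ φ)) = max(0.490, 0.510) = 0.510
~(θ ∨ (~θ ∧ (ψ ⊗ φ))) = 1 − 0.510 = 0.490
θ → ~(θ ∨ (~θ ∧ (ψ ⊗ φ))) = min(1, 1 − 0.490 + 0.490) = min(1, 1.000) = 1.000
φ → θ = min(1, 1 − 0.942 + 0.490) = min(1, 0.548) = 0.548
(φ → θ) → θ = min(1, 1 − 0.548 + 0.490) = min(1, 0.942) = 0.942
(θ → ~(θ ∨ (~θ ∧ (ψ ⊗ φ)))) ∧ ((φ → θ) → θ) = min(1.000, 0.942) = 0.942
((θ → ~(θ ∨ (~θ ∧ (ψ ⊗ φ)))) ∧ ((φ → θ) → θ)) ∨ θ = max(0.942, 0.490) = 0.942
(((θ → ~(θ ∨ (~θ ∧ (ψ ⊗ φ)))) ∧ ((φ → θ) → θ)) ∨ θ) ⊗ φ = max(0, 0.942 + 0.942 − 1) = max(0, 0.884) = 0.884

0.884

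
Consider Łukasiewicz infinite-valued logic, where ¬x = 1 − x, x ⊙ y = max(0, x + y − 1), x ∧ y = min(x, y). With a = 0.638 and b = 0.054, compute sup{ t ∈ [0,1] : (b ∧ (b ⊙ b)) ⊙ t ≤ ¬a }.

b ⊙ b = max(0, 0.054 + 0.054 − 1) = max(0, -0.892) = 0.000
b ∧ (b ⊙ b) = min(0.054, 0.000) = 0.000
So the left factor is b ∧ (b ⊙ b) = 0.000.
¬a = 1 − 0.638 = 0.362
So the right-hand bound is ¬a = 0.362.
The residuum of the Łukasiewicz t-norm gives the supremum: min(1, 1 − 0.000 + 0.362).
1 − 0.000 + 0.362 = 1.362, so t = min(1, 1.362) = 1.000.
Check: 0.000 ⊙ 1.000 = max(0, 0.000) = 0.000 ≤ 0.362.

1.000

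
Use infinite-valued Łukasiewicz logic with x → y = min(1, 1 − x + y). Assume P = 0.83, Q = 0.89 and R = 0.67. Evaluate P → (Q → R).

Q → R = min(1, 1 − 0.89 + 0.67) = min(1, 0.78) = 0.78
P → (Q → R) = min(1, 1 − 0.83 + 0.78) = min(1, 0.95) = 0.95

0.95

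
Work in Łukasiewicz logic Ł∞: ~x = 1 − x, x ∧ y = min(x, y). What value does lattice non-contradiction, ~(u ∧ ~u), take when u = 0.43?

0.57

~u = 1 − 0.43 = 0.57
u ∧ ~u = min(0.43, 0.57) = 0.43
~(u ∧ ~u) = 1 − 0.43 = 0.57
(The value 0.57 < 1 shows this instance is not satisfied; not a Ł∞-tautology — its value is 1 − min(a, 1−a).)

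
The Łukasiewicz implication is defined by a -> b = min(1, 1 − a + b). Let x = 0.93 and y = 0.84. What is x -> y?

x -> y = min(1, 1 − 0.93 + 0.84) = min(1, 0.91) = 0.91
For comparison, the Gödel implication (1 if a ≤ b else b) would give 0.84.

0.91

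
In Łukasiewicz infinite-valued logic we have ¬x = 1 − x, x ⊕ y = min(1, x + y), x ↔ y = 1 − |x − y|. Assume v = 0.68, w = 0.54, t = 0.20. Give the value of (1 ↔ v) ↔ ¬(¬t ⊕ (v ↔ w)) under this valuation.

1 ↔ v = 1 − |1.00 − 0.68| = 1 − 0.32 = 0.68
¬t = 1 − 0.20 = 0.80
v ↔ w = 1 − |0.68 − 0.54| = 1 − 0.14 = 0.86
¬t ⊕ (v ↔ w) = min(1, 0.80 + 0.86) = min(1, 1.66) = 1.00
¬(¬t ⊕ (v ↔ w)) = 1 − 1.00 = 0.00
(1 ↔ v) ↔ ¬(¬t ⊕ (v ↔ w)) = 1 − |0.68 − 0.00| = 1 − 0.68 = 0.32

0.32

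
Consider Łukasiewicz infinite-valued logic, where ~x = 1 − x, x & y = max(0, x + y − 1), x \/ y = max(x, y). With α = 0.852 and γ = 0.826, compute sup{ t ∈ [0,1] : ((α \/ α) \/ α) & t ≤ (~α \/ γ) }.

0.974

α \/ α = max(0.852, 0.852) = 0.852
(α \/ α) \/ α = max(0.852, 0.852) = 0.852
So the left factor is (α \/ α) \/ α = 0.852.
~α = 1 − 0.852 = 0.148
~α \/ γ = max(0.148, 0.826) = 0.826
So the right-hand bound is ~α \/ γ = 0.826.
The residuum of the Łukasiewicz t-norm gives the supremum: min(1, 1 − 0.852 + 0.826).
1 − 0.852 + 0.826 = 0.974, so t = min(1, 0.974) = 0.974.
Check: 0.852 & 0.974 = max(0, 0.826) = 0.826 ≤ 0.826.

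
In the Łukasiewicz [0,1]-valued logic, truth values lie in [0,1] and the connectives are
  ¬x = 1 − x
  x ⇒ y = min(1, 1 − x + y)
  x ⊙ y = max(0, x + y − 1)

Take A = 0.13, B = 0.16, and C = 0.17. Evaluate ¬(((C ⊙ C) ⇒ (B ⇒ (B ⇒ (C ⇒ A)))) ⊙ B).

0.84

C ⊙ C = max(0, 0.17 + 0.17 − 1) = max(0, -0.66) = 0.00
C ⇒ A = min(1, 1 − 0.17 + 0.13) = min(1, 0.96) = 0.96
B ⇒ (C ⇒ A) = min(1, 1 − 0.16 + 0.96) = min(1, 1.80) = 1.00
B ⇒ (B ⇒ (C ⇒ A)) = min(1, 1 − 0.16 + 1.00) = min(1, 1.84) = 1.00
(C ⊙ C) ⇒ (B ⇒ (B ⇒ (C ⇒ A))) = min(1, 1 − 0.00 + 1.00) = min(1, 2.00) = 1.00
((C ⊙ C) ⇒ (B ⇒ (B ⇒ (C ⇒ A)))) ⊙ B = max(0, 1.00 + 0.16 − 1) = max(0, 0.16) = 0.16
¬(((C ⊙ C) ⇒ (B ⇒ (B ⇒ (C ⇒ A)))) ⊙ B) = 1 − 0.16 = 0.84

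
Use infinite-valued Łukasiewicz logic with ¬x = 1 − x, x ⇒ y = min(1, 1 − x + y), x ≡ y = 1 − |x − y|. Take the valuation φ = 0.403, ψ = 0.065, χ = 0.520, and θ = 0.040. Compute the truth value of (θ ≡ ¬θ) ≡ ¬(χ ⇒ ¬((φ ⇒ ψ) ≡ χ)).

¬θ = 1 − 0.040 = 0.960
θ ≡ ¬θ = 1 − |0.040 − 0.960| = 1 − 0.920 = 0.080
φ ⇒ ψ = min(1, 1 − 0.403 + 0.065) = min(1, 0.662) = 0.662
(φ ⇒ ψ) ≡ χ = 1 − |0.662 − 0.520| = 1 − 0.142 = 0.858
¬((φ ⇒ ψ) ≡ χ) = 1 − 0.858 = 0.142
χ ⇒ ¬((φ ⇒ ψ) ≡ χ) = min(1, 1 − 0.520 + 0.142) = min(1, 0.622) = 0.622
¬(χ ⇒ ¬((φ ⇒ ψ) ≡ χ)) = 1 − 0.622 = 0.378
(θ ≡ ¬θ) ≡ ¬(χ ⇒ ¬((φ ⇒ ψ) ≡ χ)) = 1 − |0.080 − 0.378| = 1 − 0.298 = 0.702

0.702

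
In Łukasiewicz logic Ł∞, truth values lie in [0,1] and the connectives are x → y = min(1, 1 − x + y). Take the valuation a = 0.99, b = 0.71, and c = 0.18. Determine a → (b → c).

0.48

b → c = min(1, 1 − 0.71 + 0.18) = min(1, 0.47) = 0.47
a → (b → c) = min(1, 1 − 0.99 + 0.47) = min(1, 0.48) = 0.48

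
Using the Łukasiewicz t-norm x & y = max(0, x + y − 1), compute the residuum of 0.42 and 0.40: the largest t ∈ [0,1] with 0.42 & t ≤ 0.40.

The residuum of the Łukasiewicz t-norm gives the supremum: min(1, 1 − 0.42 + 0.40).
1 − 0.42 + 0.40 = 0.98, so t = min(1, 0.98) = 0.98.
Check: 0.42 & 0.98 = max(0, 0.40) = 0.40 ≤ 0.40.

0.98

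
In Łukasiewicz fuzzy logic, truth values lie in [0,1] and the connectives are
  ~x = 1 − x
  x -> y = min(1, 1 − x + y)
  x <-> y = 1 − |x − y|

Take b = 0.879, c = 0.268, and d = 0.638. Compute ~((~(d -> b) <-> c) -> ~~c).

0.464

d -> b = min(1, 1 − 0.638 + 0.879) = min(1, 1.241) = 1.000
~(d -> b) = 1 − 1.000 = 0.000
~(d -> b) <-> c = 1 − |0.000 − 0.268| = 1 − 0.268 = 0.732
~c = 1 − 0.268 = 0.732
~~c = 1 − 0.732 = 0.268
(~(d -> b) <-> c) -> ~~c = min(1, 1 − 0.732 + 0.268) = min(1, 0.536) = 0.536
~((~(d -> b) <-> c) -> ~~c) = 1 − 0.536 = 0.464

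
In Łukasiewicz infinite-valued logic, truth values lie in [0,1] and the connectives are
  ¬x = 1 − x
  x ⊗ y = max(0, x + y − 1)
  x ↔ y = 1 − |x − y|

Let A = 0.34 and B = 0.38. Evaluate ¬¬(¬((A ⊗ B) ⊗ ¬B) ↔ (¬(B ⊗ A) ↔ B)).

0.38

A ⊗ B = max(0, 0.34 + 0.38 − 1) = max(0, -0.28) = 0.00
¬B = 1 − 0.38 = 0.62
(A ⊗ B) ⊗ ¬B = max(0, 0.00 + 0.62 − 1) = max(0, -0.38) = 0.00
¬((A ⊗ B) ⊗ ¬B) = 1 − 0.00 = 1.00
B ⊗ A = max(0, 0.38 + 0.34 − 1) = max(0, -0.28) = 0.00
¬(B ⊗ A) = 1 − 0.00 = 1.00
¬(B ⊗ A) ↔ B = 1 − |1.00 − 0.38| = 1 − 0.62 = 0.38
¬((A ⊗ B) ⊗ ¬B) ↔ (¬(B ⊗ A) ↔ B) = 1 − |1.00 − 0.38| = 1 − 0.62 = 0.38
¬(¬((A ⊗ B) ⊗ ¬B) ↔ (¬(B ⊗ A) ↔ B)) = 1 − 0.38 = 0.62
¬¬(¬((A ⊗ B) ⊗ ¬B) ↔ (¬(B ⊗ A) ↔ B)) = 1 − 0.62 = 0.38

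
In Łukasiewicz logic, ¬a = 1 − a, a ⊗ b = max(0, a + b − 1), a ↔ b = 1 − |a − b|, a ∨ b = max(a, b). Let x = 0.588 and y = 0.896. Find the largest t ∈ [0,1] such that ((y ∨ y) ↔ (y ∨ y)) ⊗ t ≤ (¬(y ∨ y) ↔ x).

0.516

y ∨ y = max(0.896, 0.896) = 0.896
(y ∨ y) ↔ (y ∨ y) = 1 − |0.896 − 0.896| = 1 − 0.000 = 1.000
So the left factor is (y ∨ y) ↔ (y ∨ y) = 1.000.
¬(y ∨ y) = 1 − 0.896 = 0.104
¬(y ∨ y) ↔ x = 1 − |0.104 − 0.588| = 1 − 0.484 = 0.516
So the right-hand bound is ¬(y ∨ y) ↔ x = 0.516.
The residuum of the Łukasiewicz t-norm gives the supremum: min(1, 1 − 1.000 + 0.516).
1 − 1.000 + 0.516 = 0.516, so t = min(1, 0.516) = 0.516.
Check: 1.000 ⊗ 0.516 = max(0, 0.516) = 0.516 ≤ 0.516.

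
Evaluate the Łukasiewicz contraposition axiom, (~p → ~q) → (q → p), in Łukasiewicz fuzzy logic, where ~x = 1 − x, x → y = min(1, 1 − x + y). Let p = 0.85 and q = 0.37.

1.00

~p = 1 − 0.85 = 0.15
~q = 1 − 0.37 = 0.63
~p → ~q = min(1, 1 − 0.15 + 0.63) = min(1, 1.48) = 1.00
q → p = min(1, 1 − 0.37 + 0.85) = min(1, 1.48) = 1.00
(~p → ~q) → (q → p) = min(1, 1 − 1.00 + 1.00) = min(1, 1.00) = 1.00
(As expected: an axiom of Ł∞, always 1.)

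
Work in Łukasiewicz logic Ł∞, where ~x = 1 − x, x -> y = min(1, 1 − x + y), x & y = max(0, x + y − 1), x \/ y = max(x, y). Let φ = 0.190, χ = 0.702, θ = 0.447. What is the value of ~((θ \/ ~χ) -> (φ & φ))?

0.447

~χ = 1 − 0.702 = 0.298
θ \/ ~χ = max(0.447, 0.298) = 0.447
φ & φ = max(0, 0.190 + 0.190 − 1) = max(0, -0.620) = 0.000
(θ \/ ~χ) -> (φ & φ) = min(1, 1 − 0.447 + 0.000) = min(1, 0.553) = 0.553
~((θ \/ ~χ) -> (φ & φ)) = 1 − 0.553 = 0.447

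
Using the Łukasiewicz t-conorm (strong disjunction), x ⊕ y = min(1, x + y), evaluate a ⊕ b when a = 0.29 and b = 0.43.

a ⊕ b = min(1, 0.29 + 0.43) = min(1, 0.72) = 0.72
For comparison, the Gödel t-conorm max(x, y) would give 0.43.

0.72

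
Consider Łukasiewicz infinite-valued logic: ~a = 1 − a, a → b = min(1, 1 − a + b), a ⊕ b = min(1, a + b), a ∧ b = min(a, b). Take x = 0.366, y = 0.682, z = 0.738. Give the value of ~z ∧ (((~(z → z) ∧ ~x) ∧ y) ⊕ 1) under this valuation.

~z = 1 − 0.738 = 0.262
z → z = min(1, 1 − 0.738 + 0.738) = min(1, 1.000) = 1.000
~(z → z) = 1 − 1.000 = 0.000
~x = 1 − 0.366 = 0.634
~(z → z) ∧ ~x = min(0.000, 0.634) = 0.000
(~(z → z) ∧ ~x) ∧ y = min(0.000, 0.682) = 0.000
((~(z → z) ∧ ~x) ∧ y) ⊕ 1 = min(1, 0.000 + 1.000) = min(1, 1.000) = 1.000
~z ∧ (((~(z → z) ∧ ~x) ∧ y) ⊕ 1) = min(0.262, 1.000) = 0.262

0.262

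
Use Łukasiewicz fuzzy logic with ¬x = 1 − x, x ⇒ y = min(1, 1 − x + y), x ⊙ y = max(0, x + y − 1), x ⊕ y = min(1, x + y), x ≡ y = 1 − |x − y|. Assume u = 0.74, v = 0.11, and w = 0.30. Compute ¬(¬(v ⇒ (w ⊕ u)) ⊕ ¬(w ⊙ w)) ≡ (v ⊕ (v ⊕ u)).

w ⊕ u = min(1, 0.30 + 0.74) = min(1, 1.04) = 1.00
v ⇒ (w ⊕ u) = min(1, 1 − 0.11 + 1.00) = min(1, 1.89) = 1.00
¬(v ⇒ (w ⊕ u)) = 1 − 1.00 = 0.00
w ⊙ w = max(0, 0.30 + 0.30 − 1) = max(0, -0.40) = 0.00
¬(w ⊙ w) = 1 − 0.00 = 1.00
¬(v ⇒ (w ⊕ u)) ⊕ ¬(w ⊙ w) = min(1, 0.00 + 1.00) = min(1, 1.00) = 1.00
¬(¬(v ⇒ (w ⊕ u)) ⊕ ¬(w ⊙ w)) = 1 − 1.00 = 0.00
v ⊕ u = min(1, 0.11 + 0.74) = min(1, 0.85) = 0.85
v ⊕ (v ⊕ u) = min(1, 0.11 + 0.85) = min(1, 0.96) = 0.96
¬(¬(v ⇒ (w ⊕ u)) ⊕ ¬(w ⊙ w)) ≡ (v ⊕ (v ⊕ u)) = 1 − |0.00 − 0.96| = 1 − 0.96 = 0.04

0.04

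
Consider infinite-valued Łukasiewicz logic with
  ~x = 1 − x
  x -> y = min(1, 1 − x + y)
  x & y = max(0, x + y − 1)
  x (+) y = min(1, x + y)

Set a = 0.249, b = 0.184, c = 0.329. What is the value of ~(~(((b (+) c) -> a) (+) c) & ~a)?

b (+) c = min(1, 0.184 + 0.329) = min(1, 0.513) = 0.513
(b (+) c) -> a = min(1, 1 − 0.513 + 0.249) = min(1, 0.736) = 0.736
((b (+) c) -> a) (+) c = min(1, 0.736 + 0.329) = min(1, 1.065) = 1.000
~(((b (+) c) -> a) (+) c) = 1 − 1.000 = 0.000
~a = 1 − 0.249 = 0.751
~(((b (+) c) -> a) (+) c) & ~a = max(0, 0.000 + 0.751 − 1) = max(0, -0.249) = 0.000
~(~(((b (+) c) -> a) (+) c) & ~a) = 1 − 0.000 = 1.000

1.000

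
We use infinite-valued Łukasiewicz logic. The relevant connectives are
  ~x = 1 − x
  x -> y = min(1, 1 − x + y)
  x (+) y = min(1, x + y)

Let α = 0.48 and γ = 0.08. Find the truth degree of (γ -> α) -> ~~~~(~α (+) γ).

0.60

γ -> α = min(1, 1 − 0.08 + 0.48) = min(1, 1.40) = 1.00
~α = 1 − 0.48 = 0.52
~α (+) γ = min(1, 0.52 + 0.08) = min(1, 0.60) = 0.60
~(~α (+) γ) = 1 − 0.60 = 0.40
~~(~α (+) γ) = 1 − 0.40 = 0.60
~~~(~α (+) γ) = 1 − 0.60 = 0.40
~~~~(~α (+) γ) = 1 − 0.40 = 0.60
(γ -> α) -> ~~~~(~α (+) γ) = min(1, 1 − 1.00 + 0.60) = min(1, 0.60) = 0.60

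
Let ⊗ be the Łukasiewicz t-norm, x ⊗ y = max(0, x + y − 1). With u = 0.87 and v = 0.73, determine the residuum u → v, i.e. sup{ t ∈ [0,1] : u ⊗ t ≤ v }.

0.86

The residuum of the Łukasiewicz t-norm gives the supremum: min(1, 1 − 0.87 + 0.73).
1 − 0.87 + 0.73 = 0.86, so t = min(1, 0.86) = 0.86.
Check: 0.87 ⊗ 0.86 = max(0, 0.73) = 0.73 ≤ 0.73.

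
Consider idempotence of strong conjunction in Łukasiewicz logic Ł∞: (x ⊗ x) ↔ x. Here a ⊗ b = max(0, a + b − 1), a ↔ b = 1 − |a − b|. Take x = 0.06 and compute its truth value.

x ⊗ x = max(0, 0.06 + 0.06 − 1) = max(0, -0.88) = 0.00
(x ⊗ x) ↔ x = 1 − |0.00 − 0.06| = 1 − 0.06 = 0.94
(The value 0.94 < 1 shows this instance is not satisfied; fails in Ł∞ since a ⊗ a = max(0, 2a−1) ≠ a in general.)

0.94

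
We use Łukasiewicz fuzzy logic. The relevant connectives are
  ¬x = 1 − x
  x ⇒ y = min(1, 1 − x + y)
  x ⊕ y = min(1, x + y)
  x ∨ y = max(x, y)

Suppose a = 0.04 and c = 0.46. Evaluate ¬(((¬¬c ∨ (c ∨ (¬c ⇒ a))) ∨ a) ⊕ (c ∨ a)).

¬c = 1 − 0.46 = 0.54
¬¬c = 1 − 0.54 = 0.46
¬c ⇒ a = min(1, 1 − 0.54 + 0.04) = min(1, 0.50) = 0.50
c ∨ (¬c ⇒ a) = max(0.46, 0.50) = 0.50
¬¬c ∨ (c ∨ (¬c ⇒ a)) = max(0.46, 0.50) = 0.50
(¬¬c ∨ (c ∨ (¬c ⇒ a))) ∨ a = max(0.50, 0.04) = 0.50
c ∨ a = max(0.46, 0.04) = 0.46
((¬¬c ∨ (c ∨ (¬c ⇒ a))) ∨ a) ⊕ (c ∨ a) = min(1, 0.50 + 0.46) = min(1, 0.96) = 0.96
¬(((¬¬c ∨ (c ∨ (¬c ⇒ a))) ∨ a) ⊕ (c ∨ a)) = 1 − 0.96 = 0.04

0.04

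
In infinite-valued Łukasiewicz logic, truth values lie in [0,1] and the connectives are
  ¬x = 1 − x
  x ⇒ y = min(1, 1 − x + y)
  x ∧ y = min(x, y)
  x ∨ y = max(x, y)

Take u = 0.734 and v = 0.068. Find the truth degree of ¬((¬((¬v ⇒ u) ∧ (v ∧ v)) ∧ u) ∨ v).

¬v = 1 − 0.068 = 0.932
¬v ⇒ u = min(1, 1 − 0.932 + 0.734) = min(1, 0.802) = 0.802
v ∧ v = min(0.068, 0.068) = 0.068
(¬v ⇒ u) ∧ (v ∧ v) = min(0.802, 0.068) = 0.068
¬((¬v ⇒ u) ∧ (v ∧ v)) = 1 − 0.068 = 0.932
¬((¬v ⇒ u) ∧ (v ∧ v)) ∧ u = min(0.932, 0.734) = 0.734
(¬((¬v ⇒ u) ∧ (v ∧ v)) ∧ u) ∨ v = max(0.734, 0.068) = 0.734
¬((¬((¬v ⇒ u) ∧ (v ∧ v)) ∧ u) ∨ v) = 1 − 0.734 = 0.266

0.266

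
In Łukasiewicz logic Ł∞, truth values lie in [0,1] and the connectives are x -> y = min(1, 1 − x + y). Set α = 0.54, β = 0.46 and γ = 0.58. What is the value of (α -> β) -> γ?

α -> β = min(1, 1 − 0.54 + 0.46) = min(1, 0.92) = 0.92
(α -> β) -> γ = min(1, 1 − 0.92 + 0.58) = min(1, 0.66) = 0.66

0.66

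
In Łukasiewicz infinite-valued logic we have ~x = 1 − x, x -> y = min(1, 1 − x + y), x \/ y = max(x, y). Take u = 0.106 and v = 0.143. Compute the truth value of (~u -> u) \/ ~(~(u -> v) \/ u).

0.894

~u = 1 − 0.106 = 0.894
~u -> u = min(1, 1 − 0.894 + 0.106) = min(1, 0.212) = 0.212
u -> v = min(1, 1 − 0.106 + 0.143) = min(1, 1.037) = 1.000
~(u -> v) = 1 − 1.000 = 0.000
~(u -> v) \/ u = max(0.000, 0.106) = 0.106
~(~(u -> v) \/ u) = 1 − 0.106 = 0.894
(~u -> u) \/ ~(~(u -> v) \/ u) = max(0.212, 0.894) = 0.894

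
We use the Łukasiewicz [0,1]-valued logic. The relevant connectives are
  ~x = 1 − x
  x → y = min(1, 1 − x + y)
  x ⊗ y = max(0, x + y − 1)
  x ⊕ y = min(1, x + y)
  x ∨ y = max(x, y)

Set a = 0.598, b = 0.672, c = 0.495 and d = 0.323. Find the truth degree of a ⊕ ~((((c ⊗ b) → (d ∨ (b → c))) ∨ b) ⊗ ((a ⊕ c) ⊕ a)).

c ⊗ b = max(0, 0.495 + 0.672 − 1) = max(0, 0.167) = 0.167
b → c = min(1, 1 − 0.672 + 0.495) = min(1, 0.823) = 0.823
d ∨ (b → c) = max(0.323, 0.823) = 0.823
(c ⊗ b) → (d ∨ (b → c)) = min(1, 1 − 0.167 + 0.823) = min(1, 1.656) = 1.000
((c ⊗ b) → (d ∨ (b → c))) ∨ b = max(1.000, 0.672) = 1.000
a ⊕ c = min(1, 0.598 + 0.495) = min(1, 1.093) = 1.000
(a ⊕ c) ⊕ a = min(1, 1.000 + 0.598) = min(1, 1.598) = 1.000
(((c ⊗ b) → (d ∨ (b → c))) ∨ b) ⊗ ((a ⊕ c) ⊕ a) = max(0, 1.000 + 1.000 − 1) = max(0, 1.000) = 1.000
~((((c ⊗ b) → (d ∨ (b → c))) ∨ b) ⊗ ((a ⊕ c) ⊕ a)) = 1 − 1.000 = 0.000
a ⊕ ~((((c ⊗ b) → (d ∨ (b → c))) ∨ b) ⊗ ((a ⊕ c) ⊕ a)) = min(1, 0.598 + 0.000) = min(1, 0.598) = 0.598

0.598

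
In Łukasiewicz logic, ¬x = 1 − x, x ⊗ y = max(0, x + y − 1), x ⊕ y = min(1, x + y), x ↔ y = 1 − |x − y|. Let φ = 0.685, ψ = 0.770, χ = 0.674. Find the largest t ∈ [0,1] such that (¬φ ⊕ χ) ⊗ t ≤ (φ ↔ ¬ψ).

¬φ = 1 − 0.685 = 0.315
¬φ ⊕ χ = min(1, 0.315 + 0.674) = min(1, 0.989) = 0.989
So the left factor is ¬φ ⊕ χ = 0.989.
¬ψ = 1 − 0.770 = 0.230
φ ↔ ¬ψ = 1 − |0.685 − 0.230| = 1 − 0.455 = 0.545
So the right-hand bound is φ ↔ ¬ψ = 0.545.
The residuum of the Łukasiewicz t-norm gives the supremum: min(1, 1 − 0.989 + 0.545).
1 − 0.989 + 0.545 = 0.556, so t = min(1, 0.556) = 0.556.
Check: 0.989 ⊗ 0.556 = max(0, 0.545) = 0.545 ≤ 0.545.

0.556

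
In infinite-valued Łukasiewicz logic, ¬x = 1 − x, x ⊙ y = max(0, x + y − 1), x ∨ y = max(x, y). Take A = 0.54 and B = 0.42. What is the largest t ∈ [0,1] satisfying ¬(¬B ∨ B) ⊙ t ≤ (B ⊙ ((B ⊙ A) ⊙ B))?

0.58

¬B = 1 − 0.42 = 0.58
¬B ∨ B = max(0.58, 0.42) = 0.58
¬(¬B ∨ B) = 1 − 0.58 = 0.42
So the left factor is ¬(¬B ∨ B) = 0.42.
B ⊙ A = max(0, 0.42 + 0.54 − 1) = max(0, -0.04) = 0.00
(B ⊙ A) ⊙ B = max(0, 0.00 + 0.42 − 1) = max(0, -0.58) = 0.00
B ⊙ ((B ⊙ A) ⊙ B) = max(0, 0.42 + 0.00 − 1) = max(0, -0.58) = 0.00
So the right-hand bound is B ⊙ ((B ⊙ A) ⊙ B) = 0.00.
The residuum of the Łukasiewicz t-norm gives the supremum: min(1, 1 − 0.42 + 0.00).
1 − 0.42 + 0.00 = 0.58, so t = min(1, 0.58) = 0.58.
Check: 0.42 ⊙ 0.58 = max(0, 0.00) = 0.00 ≤ 0.00.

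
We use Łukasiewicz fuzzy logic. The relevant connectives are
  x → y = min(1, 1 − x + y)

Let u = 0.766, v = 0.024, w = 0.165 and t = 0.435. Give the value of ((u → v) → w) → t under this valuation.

u → v = min(1, 1 − 0.766 + 0.024) = min(1, 0.258) = 0.258
(u → v) → w = min(1, 1 − 0.258 + 0.165) = min(1, 0.907) = 0.907
((u → v) → w) → t = min(1, 1 − 0.907 + 0.435) = min(1, 0.528) = 0.528

0.528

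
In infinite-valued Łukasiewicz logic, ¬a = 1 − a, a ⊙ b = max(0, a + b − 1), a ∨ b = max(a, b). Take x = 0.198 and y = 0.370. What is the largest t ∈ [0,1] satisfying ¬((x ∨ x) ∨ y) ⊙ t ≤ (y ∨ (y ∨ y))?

x ∨ x = max(0.198, 0.198) = 0.198
(x ∨ x) ∨ y = max(0.198, 0.370) = 0.370
¬((x ∨ x) ∨ y) = 1 − 0.370 = 0.630
So the left factor is ¬((x ∨ x) ∨ y) = 0.630.
y ∨ y = max(0.370, 0.370) = 0.370
y ∨ (y ∨ y) = max(0.370, 0.370) = 0.370
So the right-hand bound is y ∨ (y ∨ y) = 0.370.
The residuum of the Łukasiewicz t-norm gives the supremum: min(1, 1 − 0.630 + 0.370).
1 − 0.630 + 0.370 = 0.740, so t = min(1, 0.740) = 0.740.
Check: 0.630 ⊙ 0.740 = max(0, 0.370) = 0.370 ≤ 0.370.

0.740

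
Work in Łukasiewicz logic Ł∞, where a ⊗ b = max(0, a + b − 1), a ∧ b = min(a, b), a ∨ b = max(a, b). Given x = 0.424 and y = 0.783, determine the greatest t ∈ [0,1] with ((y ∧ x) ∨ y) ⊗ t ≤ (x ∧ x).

y ∧ x = min(0.783, 0.424) = 0.424
(y ∧ x) ∨ y = max(0.424, 0.783) = 0.783
So the left factor is (y ∧ x) ∨ y = 0.783.
x ∧ x = min(0.424, 0.424) = 0.424
So the right-hand bound is x ∧ x = 0.424.
The residuum of the Łukasiewicz t-norm gives the supremum: min(1, 1 − 0.783 + 0.424).
1 − 0.783 + 0.424 = 0.641, so t = min(1, 0.641) = 0.641.
Check: 0.783 ⊗ 0.641 = max(0, 0.424) = 0.424 ≤ 0.424.

0.641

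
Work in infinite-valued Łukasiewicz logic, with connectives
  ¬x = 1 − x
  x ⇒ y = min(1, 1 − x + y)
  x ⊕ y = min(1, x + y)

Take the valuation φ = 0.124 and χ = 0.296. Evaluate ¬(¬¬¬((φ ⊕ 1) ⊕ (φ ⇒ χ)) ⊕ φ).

0.876

φ ⊕ 1 = min(1, 0.124 + 1.000) = min(1, 1.124) = 1.000
φ ⇒ χ = min(1, 1 − 0.124 + 0.296) = min(1, 1.172) = 1.000
(φ ⊕ 1) ⊕ (φ ⇒ χ) = min(1, 1.000 + 1.000) = min(1, 2.000) = 1.000
¬((φ ⊕ 1) ⊕ (φ ⇒ χ)) = 1 − 1.000 = 0.000
¬¬((φ ⊕ 1) ⊕ (φ ⇒ χ)) = 1 − 0.000 = 1.000
¬¬¬((φ ⊕ 1) ⊕ (φ ⇒ χ)) = 1 − 1.000 = 0.000
¬¬¬((φ ⊕ 1) ⊕ (φ ⇒ χ)) ⊕ φ = min(1, 0.000 + 0.124) = min(1, 0.124) = 0.124
¬(¬¬¬((φ ⊕ 1) ⊕ (φ ⇒ χ)) ⊕ φ) = 1 − 0.124 = 0.876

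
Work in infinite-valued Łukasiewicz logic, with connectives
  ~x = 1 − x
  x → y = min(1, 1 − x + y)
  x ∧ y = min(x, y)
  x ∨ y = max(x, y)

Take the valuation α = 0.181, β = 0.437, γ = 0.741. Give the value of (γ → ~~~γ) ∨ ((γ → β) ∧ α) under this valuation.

~γ = 1 − 0.741 = 0.259
~~γ = 1 − 0.259 = 0.741
~~~γ = 1 − 0.741 = 0.259
γ → ~~~γ = min(1, 1 − 0.741 + 0.259) = min(1, 0.518) = 0.518
γ → β = min(1, 1 − 0.741 + 0.437) = min(1, 0.696) = 0.696
(γ → β) ∧ α = min(0.696, 0.181) = 0.181
(γ → ~~~γ) ∨ ((γ → β) ∧ α) = max(0.518, 0.181) = 0.518

0.518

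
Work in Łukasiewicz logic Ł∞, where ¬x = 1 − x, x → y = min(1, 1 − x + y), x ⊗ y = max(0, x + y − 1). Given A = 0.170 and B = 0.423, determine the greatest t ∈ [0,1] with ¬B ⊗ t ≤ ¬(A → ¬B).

¬B = 1 − 0.423 = 0.577
So the left factor is ¬B = 0.577.
A → ¬B = min(1, 1 − 0.170 + 0.577) = min(1, 1.407) = 1.000
¬(A → ¬B) = 1 − 1.000 = 0.000
So the right-hand bound is ¬(A → ¬B) = 0.000.
The residuum of the Łukasiewicz t-norm gives the supremum: min(1, 1 − 0.577 + 0.000).
1 − 0.577 + 0.000 = 0.423, so t = min(1, 0.423) = 0.423.
Check: 0.577 ⊗ 0.423 = max(0, 0.000) = 0.000 ≤ 0.000.

0.423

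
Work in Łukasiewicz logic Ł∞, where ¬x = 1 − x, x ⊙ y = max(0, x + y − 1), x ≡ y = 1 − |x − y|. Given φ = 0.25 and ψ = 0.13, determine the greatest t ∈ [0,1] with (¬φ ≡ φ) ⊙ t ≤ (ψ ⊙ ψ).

0.50

¬φ = 1 − 0.25 = 0.75
¬φ ≡ φ = 1 − |0.75 − 0.25| = 1 − 0.50 = 0.50
So the left factor is ¬φ ≡ φ = 0.50.
ψ ⊙ ψ = max(0, 0.13 + 0.13 − 1) = max(0, -0.74) = 0.00
So the right-hand bound is ψ ⊙ ψ = 0.00.
The residuum of the Łukasiewicz t-norm gives the supremum: min(1, 1 − 0.50 + 0.00).
1 − 0.50 + 0.00 = 0.50, so t = min(1, 0.50) = 0.50.
Check: 0.50 ⊙ 0.50 = max(0, 0.00) = 0.00 ≤ 0.00.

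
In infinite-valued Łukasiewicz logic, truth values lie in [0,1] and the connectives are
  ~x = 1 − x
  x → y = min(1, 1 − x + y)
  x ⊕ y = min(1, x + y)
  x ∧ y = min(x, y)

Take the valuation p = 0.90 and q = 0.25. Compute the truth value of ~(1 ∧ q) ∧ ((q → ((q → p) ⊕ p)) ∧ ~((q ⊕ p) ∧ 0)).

0.75

1 ∧ q = min(1.00, 0.25) = 0.25
~(1 ∧ q) = 1 − 0.25 = 0.75
q → p = min(1, 1 − 0.25 + 0.90) = min(1, 1.65) = 1.00
(q → p) ⊕ p = min(1, 1.00 + 0.90) = min(1, 1.90) = 1.00
q → ((q → p) ⊕ p) = min(1, 1 − 0.25 + 1.00) = min(1, 1.75) = 1.00
q ⊕ p = min(1, 0.25 + 0.90) = min(1, 1.15) = 1.00
(q ⊕ p) ∧ 0 = min(1.00, 0.00) = 0.00
~((q ⊕ p) ∧ 0) = 1 − 0.00 = 1.00
(q → ((q → p) ⊕ p)) ∧ ~((q ⊕ p) ∧ 0) = min(1.00, 1.00) = 1.00
~(1 ∧ q) ∧ ((q → ((q → p) ⊕ p)) ∧ ~((q ⊕ p) ∧ 0)) = min(0.75, 1.00) = 0.75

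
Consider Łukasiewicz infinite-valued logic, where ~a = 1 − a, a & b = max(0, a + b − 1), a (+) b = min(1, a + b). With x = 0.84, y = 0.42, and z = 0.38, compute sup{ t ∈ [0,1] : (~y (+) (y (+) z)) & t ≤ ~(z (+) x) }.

~y = 1 − 0.42 = 0.58
y (+) z = min(1, 0.42 + 0.38) = min(1, 0.80) = 0.80
~y (+) (y (+) z) = min(1, 0.58 + 0.80) = min(1, 1.38) = 1.00
So the left factor is ~y (+) (y (+) z) = 1.00.
z (+) x = min(1, 0.38 + 0.84) = min(1, 1.22) = 1.00
~(z (+) x) = 1 − 1.00 = 0.00
So the right-hand bound is ~(z (+) x) = 0.00.
The residuum of the Łukasiewicz t-norm gives the supremum: min(1, 1 − 1.00 + 0.00).
1 − 1.00 + 0.00 = 0.00, so t = min(1, 0.00) = 0.00.
Check: 1.00 & 0.00 = max(0, 0.00) = 0.00 ≤ 0.00.

0.00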